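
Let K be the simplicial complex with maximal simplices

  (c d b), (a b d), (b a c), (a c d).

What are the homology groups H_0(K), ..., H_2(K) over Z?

Take the total order a < b < c < d on the vertex set. Then K (dimension 2) consists of the simplices:

  0-simplices (4): a, b, c, d
  1-simplices (6): ab, ac, ad, bc, bd, cd
  2-simplices (4): abc, abd, acd, bcd

so the chain groups are C_0 ≅ Z^4, C_1 ≅ Z^6, C_2 ≅ Z^4.

The boundary map ∂_1: C_1 → C_0 is given by ∂[p,q] = [q] − [p]. For instance
  ∂cd = d − c.
As a 4×6 matrix over Z this has rank 3, with invariant factors (1,1,1).

∂_2: C_2 → C_1 sends each 2-simplex [p,q,r] to [q,r] − [p,r] + [p,q]. For instance
  ∂abd = bd − ad + ab,
  ∂acd = cd − ad + ac.
This gives a 6×4 integer matrix of rank 3; reducing to Smith normal form yields diagonal entries (1,1,1).

Now H_k = ker ∂_k / im ∂_{k+1}, so:

  H_0: rank C_0 − rank ∂_1 = 4 − 3 = 1, and the invariant factors of ∂_1 are all 1, so H_0 = Z.
  H_1: rank ker ∂_1 − rank ∂_2 = (6 − 3) − 3 = 0, and the invariant factors of ∂_2 are all 1, so H_1 = 0.
  H_2: rank ker ∂_2 − rank ∂_3 = (4 − 3) − 0 = 1, and there is no ∂_3, so H_2 = Z.

As a check, the Euler characteristic is 4 − 6 + 4 = 2, which agrees with 1 − 0 + 1 = 2.

H_0 ≅ Z,  H_1 = 0,  H_2 ≅ Z.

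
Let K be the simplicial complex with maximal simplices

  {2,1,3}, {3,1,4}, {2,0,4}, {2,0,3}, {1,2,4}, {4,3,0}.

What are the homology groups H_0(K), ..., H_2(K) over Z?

H_0 = Z,  H_1 = 0,  H_2 = Z.

Take the total order 0 < 1 < 2 < 3 < 4 on the vertex set. Then K (dimension 2) consists of the simplices:

  0-simplices (5): [0], [1], [2], [3], [4]
  1-simplices (9): [0,2], [0,3], [0,4], [1,2], [1,3], [1,4], [2,3], [2,4], [3,4]
  2-simplices (6): [0,2,3], [0,2,4], [0,3,4], [1,2,3], [1,2,4], [1,3,4]

Hence C_0 ≅ Z^5, C_1 ≅ Z^9, C_2 ≅ Z^6.

Boundary ∂_1: C_1 → C_0 is given by ∂[p,q] = [q] − [p].
The 5×9 boundary matrix has rank 4 and Smith normal form diag(1,1,1,1).

The boundary map ∂_2: C_2 → C_1 maps a triangle to the signed sum of its edges. For instance
  ∂[0,2,4] = [2,4] − [0,4] + [0,2],
  ∂[0,3,4] = [3,4] − [0,4] + [0,3].
As a 9×6 matrix over Z this has rank 5, with invariant factors (1,1,1,1,1).

Reading off H_k = ker ∂_k / im ∂_{k+1}:

  H_0: rank C_0 − rank ∂_1 = 5 − 4 = 1, and the invariant factors of ∂_1 are all 1, so H_0 ≅ Z.
  H_1: rank ker ∂_1 − rank ∂_2 = (9 − 4) − 5 = 0, and the invariant factors of ∂_2 are all 1, so H_1 ≅ 0.
  H_2: rank ker ∂_2 − rank ∂_3 = (6 − 5) − 0 = 1, and there is no ∂_3, so H_2 ≅ Z.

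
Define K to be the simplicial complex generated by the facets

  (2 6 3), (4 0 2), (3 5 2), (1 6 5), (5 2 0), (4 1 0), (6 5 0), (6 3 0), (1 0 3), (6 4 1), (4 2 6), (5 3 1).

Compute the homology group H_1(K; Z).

We work with the vertex ordering 0 < 1 < 2 < 3 < 4 < 5 < 6. The simplices of K, each written with vertices in increasing order, are:

  0-simplices (7): [0], [1], [2], [3], [4], [5], [6]
  1-simplices (18): [0,1], [0,2], [0,3], [0,4], [0,5], [0,6], [1,3], [1,4], [1,5], [1,6], [2,3], [2,4], [2,5], [2,6], [3,5], [3,6], [4,6], [5,6]
  2-simplices (12): [0,1,3], [0,1,4], [0,2,4], [0,2,5], [0,3,6], [0,5,6], [1,3,5], [1,4,6], [1,5,6], [2,3,5], [2,3,6], [2,4,6]

Hence C_0 ≅ Z^7, C_1 ≅ Z^18, C_2 ≅ Z^12.

∂_1: C_1 → C_0 maps an edge to its endpoints' difference, ∂[p,q] = q − p.
The resulting 7×18 matrix has rank 6, and its Smith normal form has invariant factors (1,1,1,1,1,1).

Boundary ∂_2: C_2 → C_1 sends each 2-simplex [p,q,r] to [q,r] − [p,r] + [p,q]. For instance
  ∂[2,3,5] = [3,5] − [2,5] + [2,3],
  ∂[0,2,4] = [2,4] − [0,4] + [0,2].
The 18×12 boundary matrix has rank 12 and Smith normal form diag(1,1,1,1,1,1,1,1,1,1,1,2).

Now H_k = ker ∂_k / im ∂_{k+1}, so:

  H_1: rank ker ∂_1 − rank ∂_2 = (18 − 6) − 12 = 0, and ∂_2 has invariant factor 2 > 1, so H_1 = Z_2.

H_1 = Z_2.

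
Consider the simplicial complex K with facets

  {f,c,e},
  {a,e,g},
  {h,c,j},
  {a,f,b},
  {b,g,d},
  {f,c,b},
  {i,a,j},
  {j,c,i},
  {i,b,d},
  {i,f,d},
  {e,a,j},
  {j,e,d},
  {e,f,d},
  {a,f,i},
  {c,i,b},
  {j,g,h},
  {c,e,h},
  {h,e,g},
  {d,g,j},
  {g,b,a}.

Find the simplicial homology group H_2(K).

Fix the vertex order a < b < c < d < e < f < g < h < i < j and write every simplex with vertices in increasing order. Then dim K = 2 and the simplices of K are:

  0-simplices (10): a, b, c, d, e, f, g, h, i, j
  1-simplices (30): ab, ae, af, ag, ai, aj, bc, bd, bf, bg, bi, ce, cf, ch, ci, cj, de, df, dg, di, dj, ef, eg, eh, ej, fi, gh, gj, hj, ij
  2-simplices (20): abf, abg, aeg, aej, afi, aij, bcf, bci, bdg, bdi, cef, ceh, chj, cij, def, dej, dfi, dgj, egh, ghj

Hence C_0 ≅ Z^10, C_1 ≅ Z^30, C_2 ≅ Z^20.

∂_1: C_1 → C_0 is given by ∂[p,q] = [q] − [p]. For instance
  ∂bc = c − b.
The resulting 10×30 matrix has rank 9, and its Smith normal form has invariant factors (1,1,1,1,1,1,1,1,1).

The boundary map ∂_2: C_2 → C_1 maps a triangle to the signed sum of its edges. For instance
  ∂bdg = dg − bg + bd,
  ∂bdi = di − bi + bd.
This gives a 30×20 integer matrix of rank 20; reducing to Smith normal form yields diagonal entries (1,1,1,1,1,1,1,1,1,1,1,1,1,1,1,1,1,1,1,2).

Computing H_k = (kernel of ∂_k) / (image of ∂_{k+1}):

  H_2: rank ker ∂_2 − rank ∂_3 = (20 − 20) − 0 = 0, and there is no ∂_3, so H_2 ≅ 0.

H_2 ≅ 0.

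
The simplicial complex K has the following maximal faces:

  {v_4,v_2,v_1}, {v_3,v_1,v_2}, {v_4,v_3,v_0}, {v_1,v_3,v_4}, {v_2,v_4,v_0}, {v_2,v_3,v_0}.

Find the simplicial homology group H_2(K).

H_2 = Z.

Order the vertices as v_0 < v_1 < v_2 < v_3 < v_4. Listing each simplex with vertices in this order, K has dimension 2 with simplices:

  0-simplices (5): [v_0], [v_1], [v_2], [v_3], [v_4]
  1-simplices (9): [v_0,v_2], [v_0,v_3], [v_0,v_4], [v_1,v_2], [v_1,v_3], [v_1,v_4], [v_2,v_3], [v_2,v_4], [v_3,v_4]
  2-simplices (6): [v_0,v_2,v_3], [v_0,v_2,v_4], [v_0,v_3,v_4], [v_1,v_2,v_3], [v_1,v_2,v_4], [v_1,v_3,v_4]

so the chain groups are C_0 ≅ Z^5, C_1 ≅ Z^9, C_2 ≅ Z^6.

The boundary map ∂_1: C_1 → C_0 is given by ∂[p,q] = [q] − [p]. For instance
  ∂[v_0,v_4] = [v_4] − [v_0].
The 5×9 boundary matrix has rank 4 and Smith normal form diag(1,1,1,1).

∂_2: C_2 → C_1 maps a triangle to the signed sum of its edges. For instance
  ∂[v_0,v_3,v_4] = [v_3,v_4] − [v_0,v_4] + [v_0,v_3],
  ∂[v_1,v_2,v_4] = [v_2,v_4] − [v_1,v_4] + [v_1,v_2].
As a 9×6 matrix over Z this has rank 5, with invariant factors (1,1,1,1,1).

Reading off H_k = ker ∂_k / im ∂_{k+1}:

  H_2: rank ker ∂_2 − rank ∂_3 = (6 − 5) − 0 = 1, and there is no ∂_3, so H_2 ≅ Z.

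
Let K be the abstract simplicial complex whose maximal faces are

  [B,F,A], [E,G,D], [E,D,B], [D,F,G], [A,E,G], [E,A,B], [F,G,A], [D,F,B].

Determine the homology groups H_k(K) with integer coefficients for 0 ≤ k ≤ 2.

H_0 ≅ Z,  H_1 = 0,  H_2 ≅ Z.

We work with the vertex ordering A < B < D < E < F < G. The simplices of K, each written with vertices in increasing order, are:

  0-simplices (6): A, B, D, E, F, G
  1-simplices (12): AB, AE, AF, AG, BD, BE, BF, DE, DF, DG, EG, FG
  2-simplices (8): ABE, ABF, AEG, AFG, BDE, BDF, DEG, DFG

giving chain groups C_0 ≅ Z^6, C_1 ≅ Z^12, C_2 ≅ Z^8.

Boundary ∂_1: C_1 → C_0 sends each edge [p,q] (with p < q) to q − p. For instance
  ∂AB = B − A.
As a 6×12 matrix over Z this has rank 5, with invariant factors (1,1,1,1,1).

The boundary map ∂_2: C_2 → C_1 sends each 2-simplex [p,q,r] to [q,r] − [p,r] + [p,q]. For instance
  ∂ABE = BE − AE + AB,
  ∂AFG = FG − AG + AF.
The resulting 12×8 matrix has rank 7, and its Smith normal form has invariant factors (1,1,1,1,1,1,1).

Computing H_k = (kernel of ∂_k) / (image of ∂_{k+1}):

  H_0: rank C_0 − rank ∂_1 = 6 − 5 = 1, and the invariant factors of ∂_1 are all 1, so H_0 ≅ Z.
  H_1: rank ker ∂_1 − rank ∂_2 = (12 − 5) − 7 = 0, and the invariant factors of ∂_2 are all 1, so H_1 ≅ 0.
  H_2: rank ker ∂_2 − rank ∂_3 = (8 − 7) − 0 = 1, and there is no ∂_3, so H_2 ≅ Z.

(K is a triangulation of the 2-sphere S^2.)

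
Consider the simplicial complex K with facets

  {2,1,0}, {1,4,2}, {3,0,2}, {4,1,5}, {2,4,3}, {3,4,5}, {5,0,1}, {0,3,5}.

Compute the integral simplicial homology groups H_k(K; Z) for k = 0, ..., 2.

Order the vertices as 0 < 1 < 2 < 3 < 4 < 5. Listing each simplex with vertices in this order, K has dimension 2 with simplices:

  0-simplices (6): [0], [1], [2], [3], [4], [5]
  1-simplices (12): [0,1], [0,2], [0,3], [0,5], [1,2], [1,4], [1,5], [2,3], [2,4], [3,4], [3,5], [4,5]
  2-simplices (8): [0,1,2], [0,1,5], [0,2,3], [0,3,5], [1,2,4], [1,4,5], [2,3,4], [3,4,5]

giving chain groups C_0 ≅ Z^6, C_1 ≅ Z^12, C_2 ≅ Z^8.

The boundary map ∂_1: C_1 → C_0 maps an edge to its endpoints' difference, ∂[p,q] = q − p.
The resulting 6×12 matrix has rank 5, and its Smith normal form has invariant factors (1,1,1,1,1).

Boundary ∂_2: C_2 → C_1 acts by ∂[p,q,r] = [q,r] − [p,r] + [p,q]. For instance
  ∂[0,1,2] = [1,2] − [0,2] + [0,1],
  ∂[0,2,3] = [2,3] − [0,3] + [0,2].
As a 12×8 matrix over Z this has rank 7, with invariant factors (1,1,1,1,1,1,1).

From H_k ≅ ker(∂_k) / im(∂_{k+1}) we obtain:

  H_0: rank C_0 − rank ∂_1 = 6 − 5 = 1, and the invariant factors of ∂_1 are all 1, so H_0 = Z.
  H_1: rank ker ∂_1 − rank ∂_2 = (12 − 5) − 7 = 0, and the invariant factors of ∂_2 are all 1, so H_1 = 0.
  H_2: rank ker ∂_2 − rank ∂_3 = (8 − 7) − 0 = 1, and there is no ∂_3, so H_2 = Z.

H_0 = Z,  H_1 = 0,  H_2 = Z.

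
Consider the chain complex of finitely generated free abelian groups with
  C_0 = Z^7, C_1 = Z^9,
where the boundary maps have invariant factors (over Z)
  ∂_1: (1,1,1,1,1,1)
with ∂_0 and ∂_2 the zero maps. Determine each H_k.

H_0: b_0 = 7 − 0 − 6 = 1; torsion from ∂_1 factors > 1: none. So H_0 = Z.
H_1: b_1 = 9 − 6 − 0 = 3; torsion from ∂_2 factors > 1: none. So H_1 = Z^3.

H_0 = Z,  H_1 = Z^3.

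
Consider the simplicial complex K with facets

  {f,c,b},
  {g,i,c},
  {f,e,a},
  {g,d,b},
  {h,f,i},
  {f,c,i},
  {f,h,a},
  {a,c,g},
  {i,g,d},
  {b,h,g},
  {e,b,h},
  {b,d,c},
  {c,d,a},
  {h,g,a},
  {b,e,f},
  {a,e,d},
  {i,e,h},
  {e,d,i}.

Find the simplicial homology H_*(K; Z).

Take the total order a < b < c < d < e < f < g < h < i on the vertex set. Then K (dimension 2) consists of the simplices:

  0-simplices (9): a, b, c, d, e, f, g, h, i
  1-simplices (27): ac, ad, ae, af, ag, ah, bc, bd, be, bf, bg, bh, cd, cf, cg, ci, de, dg, di, ef, eh, ei, fh, fi, gh, gi, hi
  2-simplices (18): acd, acg, ade, aef, afh, agh, bcd, bcf, bdg, bef, beh, bgh, cfi, cgi, dei, dgi, ehi, fhi

giving chain groups C_0 ≅ Z^9, C_1 ≅ Z^27, C_2 ≅ Z^18.

Boundary ∂_1: C_1 → C_0 is given by ∂[p,q] = [q] − [p]. For instance
  ∂ei = i − e.
The resulting 9×27 matrix has rank 8, and its Smith normal form has invariant factors (1,1,1,1,1,1,1,1).

Boundary ∂_2: C_2 → C_1 sends each 2-simplex [p,q,r] to [q,r] − [p,r] + [p,q]. For instance
  ∂agh = gh − ah + ag,
  ∂ehi = hi − ei + eh.
As a 27×18 matrix over Z this has rank 18, with invariant factors (1,1,1,1,1,1,1,1,1,1,1,1,1,1,1,1,1,2).

Reading off H_k = ker ∂_k / im ∂_{k+1}:

  H_0: rank C_0 − rank ∂_1 = 9 − 8 = 1, and the invariant factors of ∂_1 are all 1, so H_0 = Z.
  H_1: rank ker ∂_1 − rank ∂_2 = (27 − 8) − 18 = 1, and ∂_2 has invariant factor 2 > 1, so H_1 = Z ⊕ Z/2Z.
  H_2: rank ker ∂_2 − rank ∂_3 = (18 − 18) − 0 = 0, and there is no ∂_3, so H_2 = 0.

H_0 = Z,  H_1 = Z ⊕ Z/2Z,  H_2 = 0.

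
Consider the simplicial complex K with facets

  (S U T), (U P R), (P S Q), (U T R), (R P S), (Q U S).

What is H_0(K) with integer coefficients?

H_0 ≅ Z.

We work with the vertex ordering P < Q < R < S < T < U. The simplices of K, each written with vertices in increasing order, are:

  0-simplices (6): P, Q, R, S, T, U
  1-simplices (12): PQ, PR, PS, PU, QS, QU, RS, RT, RU, ST, SU, TU
  2-simplices (6): PQS, PRS, PRU, QSU, RTU, STU

Hence C_0 ≅ Z^6, C_1 ≅ Z^12, C_2 ≅ Z^6.

∂_1: C_1 → C_0 sends each edge [p,q] (with p < q) to q − p. For instance
  ∂RS = S − R.
The resulting 6×12 matrix has rank 5, and its Smith normal form has invariant factors (1,1,1,1,1).

The boundary map ∂_2: C_2 → C_1 acts by ∂[p,q,r] = [q,r] − [p,r] + [p,q]. For instance
  ∂PRU = RU − PU + PR,
  ∂RTU = TU − RU + RT.
This gives a 12×6 integer matrix of rank 6; reducing to Smith normal form yields diagonal entries (1,1,1,1,1,1).

From H_k ≅ ker(∂_k) / im(∂_{k+1}) we obtain:

  H_0: rank C_0 − rank ∂_1 = 6 − 5 = 1, and the invariant factors of ∂_1 are all 1, so H_0 ≅ Z.

(K is a triangulation of the cylinder S^1 x I.)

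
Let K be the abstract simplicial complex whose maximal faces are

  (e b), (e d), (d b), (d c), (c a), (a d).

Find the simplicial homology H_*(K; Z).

H_0 ≅ Z,  H_1 ≅ Z^2.

K has 5 vertices, 6 edges.
rank ∂_0 = 0, rank ∂_1 = 4 ⇒ b_0 = 5 − 0 − 4 = 1; all invariant factors of ∂_1 are 1 so no torsion. So H_0 ≅ Z.
rank ∂_1 = 4, rank ∂_2 = 0 ⇒ b_1 = 6 − 4 − 0 = 2. So H_1 ≅ Z^2.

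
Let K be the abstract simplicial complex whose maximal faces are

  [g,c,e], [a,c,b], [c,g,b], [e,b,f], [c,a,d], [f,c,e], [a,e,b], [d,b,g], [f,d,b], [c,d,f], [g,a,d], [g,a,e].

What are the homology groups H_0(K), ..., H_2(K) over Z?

H_0 ≅ Z,  H_1 ≅ Z/2,  H_2 = 0.

Take the total order a < b < c < d < e < f < g on the vertex set. Then K (dimension 2) consists of the simplices:

  0-simplices (7): a, b, c, d, e, f, g
  1-simplices (18): ab, ac, ad, ae, ag, bc, bd, be, bf, bg, cd, ce, cf, cg, df, dg, ef, eg
  2-simplices (12): abc, abe, acd, adg, aeg, bcg, bdf, bdg, bef, cdf, cef, ceg

giving chain groups C_0 ≅ Z^7, C_1 ≅ Z^18, C_2 ≅ Z^12.

Boundary ∂_1: C_1 → C_0 maps an edge to its endpoints' difference, ∂[p,q] = q − p.
As a 7×18 matrix over Z this has rank 6, with invariant factors (1,1,1,1,1,1).

∂_2: C_2 → C_1 maps a triangle to the signed sum of its edges. For instance
  ∂bdf = df − bf + bd,
  ∂ceg = eg − cg + ce.
This gives a 18×12 integer matrix of rank 12; reducing to Smith normal form yields diagonal entries (1,1,1,1,1,1,1,1,1,1,1,2).

Reading off H_k = ker ∂_k / im ∂_{k+1}:

  H_0: rank C_0 − rank ∂_1 = 7 − 6 = 1, and the invariant factors of ∂_1 are all 1, so H_0 = Z.
  H_1: rank ker ∂_1 − rank ∂_2 = (18 − 6) − 12 = 0, and ∂_2 has invariant factor 2 > 1, so H_1 = Z/2.
  H_2: rank ker ∂_2 − rank ∂_3 = (12 − 12) − 0 = 0, and there is no ∂_3, so H_2 = 0.

As a check, the Euler characteristic is 7 − 18 + 12 = 1, which agrees with 1 − 0 + 0 = 1.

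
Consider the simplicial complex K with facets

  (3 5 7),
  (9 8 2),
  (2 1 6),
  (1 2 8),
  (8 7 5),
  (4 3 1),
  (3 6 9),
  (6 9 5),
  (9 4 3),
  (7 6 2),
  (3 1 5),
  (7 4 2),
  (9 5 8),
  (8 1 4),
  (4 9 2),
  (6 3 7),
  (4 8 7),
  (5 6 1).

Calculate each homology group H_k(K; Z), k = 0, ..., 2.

Order the vertices as 1 < 2 < 3 < 4 < 5 < 6 < 7 < 8 < 9. Listing each simplex with vertices in this order, K has dimension 2 with simplices:

  0-simplices (9): [1], [2], [3], [4], [5], [6], [7], [8], [9]
  1-simplices (27): (27 of them)
  2-simplices (18): [1,2,6], [1,2,8], [1,3,4], [1,3,5], [1,4,8], [1,5,6], [2,4,7], [2,4,9], [2,6,7], [2,8,9], [3,4,9], [3,5,7], [3,6,7], [3,6,9], [4,7,8], [5,6,9], [5,7,8], [5,8,9]

so the chain groups are C_0 ≅ Z^9, C_1 ≅ Z^27, C_2 ≅ Z^18.

Boundary ∂_1: C_1 → C_0 is given by ∂[p,q] = [q] − [p].
The resulting 9×27 matrix has rank 8, and its Smith normal form has invariant factors (1,1,1,1,1,1,1,1).

Boundary ∂_2: C_2 → C_1 acts by ∂[p,q,r] = [q,r] − [p,r] + [p,q]. For instance
  ∂[5,6,9] = [6,9] − [5,9] + [5,6],
  ∂[5,8,9] = [8,9] − [5,9] + [5,8].
The resulting 27×18 matrix has rank 18, and its Smith normal form has invariant factors (1,1,1,1,1,1,1,1,1,1,1,1,1,1,1,1,1,2).

From H_k ≅ ker(∂_k) / im(∂_{k+1}) we obtain:

  H_0: rank C_0 − rank ∂_1 = 9 − 8 = 1, and the invariant factors of ∂_1 are all 1, so H_0 = Z.
  H_1: rank ker ∂_1 − rank ∂_2 = (27 − 8) − 18 = 1, and ∂_2 has invariant factor 2 > 1, so H_1 = Z × Z/2.
  H_2: rank ker ∂_2 − rank ∂_3 = (18 − 18) − 0 = 0, and there is no ∂_3, so H_2 = 0.

H_0 ≅ Z,  H_1 ≅ Z × Z/2,  H_2 = 0.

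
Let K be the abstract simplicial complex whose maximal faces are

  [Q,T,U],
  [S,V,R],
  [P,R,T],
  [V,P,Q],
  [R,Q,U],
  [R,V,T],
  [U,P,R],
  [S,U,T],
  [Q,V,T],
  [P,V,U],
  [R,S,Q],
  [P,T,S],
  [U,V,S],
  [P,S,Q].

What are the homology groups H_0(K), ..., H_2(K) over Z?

H_0 = Z,  H_1 = Z^2,  H_2 = Z.

We work with the vertex ordering P < Q < R < S < T < U < V. The simplices of K, each written with vertices in increasing order, are:

  0-simplices (7): P, Q, R, S, T, U, V
  1-simplices (21): PQ, PR, PS, PT, PU, PV, QR, QS, QT, QU, QV, RS, RT, RU, RV, ST, SU, SV, TU, TV, UV
  2-simplices (14): PQS, PQV, PRT, PRU, PST, PUV, QRS, QRU, QTU, QTV, RSV, RTV, STU, SUV

giving chain groups C_0 ≅ Z^7, C_1 ≅ Z^21, C_2 ≅ Z^14.

Boundary ∂_1: C_1 → C_0 is given by ∂[p,q] = [q] − [p]. For instance
  ∂PV = V − P.
The 7×21 boundary matrix has rank 6 and Smith normal form diag(1,1,1,1,1,1).

∂_2: C_2 → C_1 maps a triangle to the signed sum of its edges. For instance
  ∂RSV = SV − RV + RS,
  ∂QRU = RU − QU + QR.
The 21×14 boundary matrix has rank 13 and Smith normal form diag(1,1,1,1,1,1,1,1,1,1,1,1,1).

From H_k ≅ ker(∂_k) / im(∂_{k+1}) we obtain:

  H_0: rank C_0 − rank ∂_1 = 7 − 6 = 1, and the invariant factors of ∂_1 are all 1, so H_0 = Z.
  H_1: rank ker ∂_1 − rank ∂_2 = (21 − 6) − 13 = 2, and the invariant factors of ∂_2 are all 1, so H_1 = Z^2.
  H_2: rank ker ∂_2 − rank ∂_3 = (14 − 13) − 0 = 1, and there is no ∂_3, so H_2 = Z.

As a check, the Euler characteristic is 7 − 21 + 14 = 0, which agrees with 1 − 2 + 1 = 0.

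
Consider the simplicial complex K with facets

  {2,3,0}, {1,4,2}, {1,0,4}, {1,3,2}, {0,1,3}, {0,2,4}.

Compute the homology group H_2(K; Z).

H_2 ≅ Z.

Take the total order 0 < 1 < 2 < 3 < 4 on the vertex set. Then K (dimension 2) consists of the simplices:

  0-simplices (5): [0], [1], [2], [3], [4]
  1-simplices (9): [0,1], [0,2], [0,3], [0,4], [1,2], [1,3], [1,4], [2,3], [2,4]
  2-simplices (6): [0,1,3], [0,1,4], [0,2,3], [0,2,4], [1,2,3], [1,2,4]

Hence C_0 ≅ Z^5, C_1 ≅ Z^9, C_2 ≅ Z^6.

The boundary map ∂_1: C_1 → C_0 is given by ∂[p,q] = [q] − [p]. For instance
  ∂[2,3] = [3] − [2].
The resulting 5×9 matrix has rank 4, and its Smith normal form has invariant factors (1,1,1,1).

The boundary map ∂_2: C_2 → C_1 acts by ∂[p,q,r] = [q,r] − [p,r] + [p,q]. For instance
  ∂[1,2,4] = [2,4] − [1,4] + [1,2],
  ∂[1,2,3] = [2,3] − [1,3] + [1,2].
As a 9×6 matrix over Z this has rank 5, with invariant factors (1,1,1,1,1).

Computing H_k = (kernel of ∂_k) / (image of ∂_{k+1}):

  H_2: rank ker ∂_2 − rank ∂_3 = (6 − 5) − 0 = 1, and there is no ∂_3, so H_2 = Z.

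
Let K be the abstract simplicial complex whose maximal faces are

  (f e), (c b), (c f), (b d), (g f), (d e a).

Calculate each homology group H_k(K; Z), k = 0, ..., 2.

H_0 ≅ Z,  H_1 ≅ Z,  H_2 = 0.

Order the vertices as a < b < c < d < e < f < g. Listing each simplex with vertices in this order, K has dimension 2 with simplices:

  0-simplices (7): a, b, c, d, e, f, g
  1-simplices (8): ad, ae, bc, bd, cf, de, ef, fg
  2-simplices (1): ade

so the chain groups are C_0 ≅ Z^7, C_1 ≅ Z^8, C_2 ≅ Z^1.

Boundary ∂_1: C_1 → C_0 sends each edge [p,q] (with p < q) to q − p.
The resulting 7×8 matrix has rank 6, and its Smith normal form has invariant factors (1,1,1,1,1,1).

∂_2: C_2 → C_1 sends each 2-simplex [p,q,r] to [q,r] − [p,r] + [p,q]. For instance
  ∂ade = de − ae + ad.
The resulting 8×1 matrix has rank 1, and its Smith normal form has invariant factors (1).

Computing H_k = (kernel of ∂_k) / (image of ∂_{k+1}):

  H_0: rank C_0 − rank ∂_1 = 7 − 6 = 1, and the invariant factors of ∂_1 are all 1, so H_0 = Z.
  H_1: rank ker ∂_1 − rank ∂_2 = (8 − 6) − 1 = 1, and the invariant factors of ∂_2 are all 1, so H_1 = Z.
  H_2: rank ker ∂_2 − rank ∂_3 = (1 − 1) − 0 = 0, and there is no ∂_3, so H_2 = 0.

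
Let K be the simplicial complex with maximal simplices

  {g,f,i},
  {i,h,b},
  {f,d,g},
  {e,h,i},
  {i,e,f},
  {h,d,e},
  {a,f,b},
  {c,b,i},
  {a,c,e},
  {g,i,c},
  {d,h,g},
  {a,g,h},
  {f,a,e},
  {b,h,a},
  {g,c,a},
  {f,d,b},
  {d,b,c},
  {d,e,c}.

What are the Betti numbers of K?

We work with the vertex ordering a < b < c < d < e < f < g < h < i. The simplices of K, each written with vertices in increasing order, are:

  0-simplices (9): a, b, c, d, e, f, g, h, i
  1-simplices (27): ab, ac, ae, af, ag, ah, bc, bd, bf, bh, bi, cd, ce, cg, ci, de, df, dg, dh, ef, eh, ei, fg, fi, gh, gi, hi
  2-simplices (18): abf, abh, ace, acg, aef, agh, bcd, bci, bdf, bhi, cde, cgi, deh, dfg, dgh, efi, ehi, fgi

giving chain groups C_0 ≅ Z^9, C_1 ≅ Z^27, C_2 ≅ Z^18.

The boundary map ∂_1: C_1 → C_0 maps an edge to its endpoints' difference, ∂[p,q] = q − p. For instance
  ∂gi = i − g.
The resulting 9×27 matrix has rank 8, and its Smith normal form has invariant factors (1,1,1,1,1,1,1,1).

Boundary ∂_2: C_2 → C_1 sends each 2-simplex [p,q,r] to [q,r] − [p,r] + [p,q]. For instance
  ∂deh = eh − dh + de,
  ∂aef = ef − af + ae.
As a 27×18 matrix over Z this has rank 17, with invariant factors (1,1,1,1,1,1,1,1,1,1,1,1,1,1,1,1,1).

From H_k ≅ ker(∂_k) / im(∂_{k+1}) we obtain:

  H_0: rank C_0 − rank ∂_1 = 9 − 8 = 1, and the invariant factors of ∂_1 are all 1, so H_0 ≅ Z.
  H_1: rank ker ∂_1 − rank ∂_2 = (27 − 8) − 17 = 2, and the invariant factors of ∂_2 are all 1, so H_1 ≅ Z^2.
  H_2: rank ker ∂_2 − rank ∂_3 = (18 − 17) − 0 = 1, and there is no ∂_3, so H_2 ≅ Z.

As a check, the Euler characteristic is 9 − 27 + 18 = 0, which agrees with 1 − 2 + 1 = 0.
(K is a triangulation of the torus T^2.)

Hence the Betti numbers are b_0 = 1, b_1 = 2, b_2 = 1.

b_0 = 1, b_1 = 2, b_2 = 1.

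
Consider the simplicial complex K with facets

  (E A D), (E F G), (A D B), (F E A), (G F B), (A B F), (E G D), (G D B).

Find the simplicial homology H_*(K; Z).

H_0 = Z,  H_1 = 0,  H_2 = Z.

We work with the vertex ordering A < B < D < E < F < G. The simplices of K, each written with vertices in increasing order, are:

  0-simplices (6): A, B, D, E, F, G
  1-simplices (12): AB, AD, AE, AF, BD, BF, BG, DE, DG, EF, EG, FG
  2-simplices (8): ABD, ABF, ADE, AEF, BDG, BFG, DEG, EFG

Hence C_0 ≅ Z^6, C_1 ≅ Z^12, C_2 ≅ Z^8.

∂_1: C_1 → C_0 is given by ∂[p,q] = [q] − [p].
The 6×12 boundary matrix has rank 5 and Smith normal form diag(1,1,1,1,1).

∂_2: C_2 → C_1 sends each 2-simplex [p,q,r] to [q,r] − [p,r] + [p,q]. For instance
  ∂BDG = DG − BG + BD,
  ∂ABD = BD − AD + AB.
This gives a 12×8 integer matrix of rank 7; reducing to Smith normal form yields diagonal entries (1,1,1,1,1,1,1).

From H_k ≅ ker(∂_k) / im(∂_{k+1}) we obtain:

  H_0: rank C_0 − rank ∂_1 = 6 − 5 = 1, and the invariant factors of ∂_1 are all 1, so H_0 = Z.
  H_1: rank ker ∂_1 − rank ∂_2 = (12 − 5) − 7 = 0, and the invariant factors of ∂_2 are all 1, so H_1 = 0.
  H_2: rank ker ∂_2 − rank ∂_3 = (8 − 7) − 0 = 1, and there is no ∂_3, so H_2 = Z.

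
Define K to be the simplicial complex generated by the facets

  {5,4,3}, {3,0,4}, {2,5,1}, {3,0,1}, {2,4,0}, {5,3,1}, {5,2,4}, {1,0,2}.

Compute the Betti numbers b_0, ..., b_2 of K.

Order the vertices as 0 < 1 < 2 < 3 < 4 < 5. Listing each simplex with vertices in this order, K has dimension 2 with simplices:

  0-simplices (6): [0], [1], [2], [3], [4], [5]
  1-simplices (12): [0,1], [0,2], [0,3], [0,4], [1,2], [1,3], [1,5], [2,4], [2,5], [3,4], [3,5], [4,5]
  2-simplices (8): [0,1,2], [0,1,3], [0,2,4], [0,3,4], [1,2,5], [1,3,5], [2,4,5], [3,4,5]

so the chain groups are C_0 ≅ Z^6, C_1 ≅ Z^12, C_2 ≅ Z^8.

Boundary ∂_1: C_1 → C_0 sends each edge [p,q] (with p < q) to q − p.
This gives a 6×12 integer matrix of rank 5; reducing to Smith normal form yields diagonal entries (1,1,1,1,1).

Boundary ∂_2: C_2 → C_1 maps a triangle to the signed sum of its edges. For instance
  ∂[3,4,5] = [4,5] − [3,5] + [3,4],
  ∂[0,2,4] = [2,4] − [0,4] + [0,2].
The 12×8 boundary matrix has rank 7 and Smith normal form diag(1,1,1,1,1,1,1).

Computing H_k = (kernel of ∂_k) / (image of ∂_{k+1}):

  H_0: rank C_0 − rank ∂_1 = 6 − 5 = 1, and the invariant factors of ∂_1 are all 1, so H_0 ≅ Z.
  H_1: rank ker ∂_1 − rank ∂_2 = (12 − 5) − 7 = 0, and the invariant factors of ∂_2 are all 1, so H_1 ≅ 0.
  H_2: rank ker ∂_2 − rank ∂_3 = (8 − 7) − 0 = 1, and there is no ∂_3, so H_2 ≅ Z.

Hence the Betti numbers are b_0 = 1, b_1 = 0, b_2 = 1.

b_0 = 1, b_1 = 0, b_2 = 1.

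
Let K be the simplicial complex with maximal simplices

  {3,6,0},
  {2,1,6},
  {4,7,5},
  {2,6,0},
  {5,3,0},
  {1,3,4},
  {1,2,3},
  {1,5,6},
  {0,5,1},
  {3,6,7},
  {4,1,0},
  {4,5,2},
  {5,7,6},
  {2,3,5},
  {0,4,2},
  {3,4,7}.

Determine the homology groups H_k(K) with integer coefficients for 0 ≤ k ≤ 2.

H_0 = Z,  H_1 = Z^2,  H_2 = Z.

Fix the vertex order 0 < 1 < 2 < 3 < 4 < 5 < 6 < 7 and write every simplex with vertices in increasing order. Then dim K = 2 and the simplices of K are:

  0-simplices (8): [0], [1], [2], [3], [4], [5], [6], [7]
  1-simplices (24): (24 of them)
  2-simplices (16): [0,1,4], [0,1,5], [0,2,4], [0,2,6], [0,3,5], [0,3,6], [1,2,3], [1,2,6], [1,3,4], [1,5,6], [2,3,5], [2,4,5], [3,4,7], [3,6,7], [4,5,7], [5,6,7]

giving chain groups C_0 ≅ Z^8, C_1 ≅ Z^24, C_2 ≅ Z^16.

∂_1: C_1 → C_0 maps an edge to its endpoints' difference, ∂[p,q] = q − p.
The 8×24 boundary matrix has rank 7 and Smith normal form diag(1,1,1,1,1,1,1).

∂_2: C_2 → C_1 sends each 2-simplex [p,q,r] to [q,r] − [p,r] + [p,q]. For instance
  ∂[0,2,6] = [2,6] − [0,6] + [0,2],
  ∂[0,3,5] = [3,5] − [0,5] + [0,3].
As a 24×16 matrix over Z this has rank 15, with invariant factors (1,1,1,1,1,1,1,1,1,1,1,1,1,1,1).

Reading off H_k = ker ∂_k / im ∂_{k+1}:

  H_0: rank C_0 − rank ∂_1 = 8 − 7 = 1, and the invariant factors of ∂_1 are all 1, so H_0 ≅ Z.
  H_1: rank ker ∂_1 − rank ∂_2 = (24 − 7) − 15 = 2, and the invariant factors of ∂_2 are all 1, so H_1 ≅ Z^2.
  H_2: rank ker ∂_2 − rank ∂_3 = (16 − 15) − 0 = 1, and there is no ∂_3, so H_2 ≅ Z.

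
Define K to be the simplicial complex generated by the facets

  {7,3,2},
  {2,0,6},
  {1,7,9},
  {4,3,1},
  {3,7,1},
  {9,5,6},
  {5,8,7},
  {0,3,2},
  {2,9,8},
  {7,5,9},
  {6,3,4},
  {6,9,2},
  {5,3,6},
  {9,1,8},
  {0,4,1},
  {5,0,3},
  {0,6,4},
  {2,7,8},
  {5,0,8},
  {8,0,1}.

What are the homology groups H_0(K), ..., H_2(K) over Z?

H_0 ≅ Z,  H_1 ≅ Z ⊕ Z/2,  H_2 = 0.

Take the total order 0 < 1 < 2 < 3 < 4 < 5 < 6 < 7 < 8 < 9 on the vertex set. Then K (dimension 2) consists of the simplices:

  0-simplices (10): [0], [1], [2], [3], [4], [5], [6], [7], [8], [9]
  1-simplices (30): (30 of them)
  2-simplices (20): (20 of them)

giving chain groups C_0 ≅ Z^10, C_1 ≅ Z^30, C_2 ≅ Z^20.

The boundary map ∂_1: C_1 → C_0 maps an edge to its endpoints' difference, ∂[p,q] = q − p. For instance
  ∂[0,5] = [5] − [0].
The 10×30 boundary matrix has rank 9 and Smith normal form diag(1,1,1,1,1,1,1,1,1).

Boundary ∂_2: C_2 → C_1 maps a triangle to the signed sum of its edges. For instance
  ∂[0,1,8] = [1,8] − [0,8] + [0,1],
  ∂[5,7,8] = [7,8] − [5,8] + [5,7].
This gives a 30×20 integer matrix of rank 20; reducing to Smith normal form yields diagonal entries (1,1,1,1,1,1,1,1,1,1,1,1,1,1,1,1,1,1,1,2).

Reading off H_k = ker ∂_k / im ∂_{k+1}:

  H_0: rank C_0 − rank ∂_1 = 10 − 9 = 1, and the invariant factors of ∂_1 are all 1, so H_0 = Z.
  H_1: rank ker ∂_1 − rank ∂_2 = (30 − 9) − 20 = 1, and ∂_2 has invariant factor 2 > 1, so H_1 = Z ⊕ Z/2.
  H_2: rank ker ∂_2 − rank ∂_3 = (20 − 20) − 0 = 0, and there is no ∂_3, so H_2 = 0.

(K is a triangulation of the Klein bottle.)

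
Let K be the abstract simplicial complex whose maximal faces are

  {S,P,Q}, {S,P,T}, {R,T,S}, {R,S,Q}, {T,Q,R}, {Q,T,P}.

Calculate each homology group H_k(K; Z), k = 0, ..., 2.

K has 5 vertices, 9 edges, 6 triangles.
rank ∂_0 = 0, rank ∂_1 = 4 ⇒ b_0 = 5 − 0 − 4 = 1; all invariant factors of ∂_1 are 1 so no torsion. So H_0 ≅ Z.
rank ∂_1 = 4, rank ∂_2 = 5 ⇒ b_1 = 9 − 4 − 5 = 0; all invariant factors of ∂_2 are 1 so no torsion. So H_1 ≅ 0.
rank ∂_2 = 5, rank ∂_3 = 0 ⇒ b_2 = 6 − 5 − 0 = 1. So H_2 ≅ Z.

H_0 ≅ Z,  H_1 = 0,  H_2 ≅ Z.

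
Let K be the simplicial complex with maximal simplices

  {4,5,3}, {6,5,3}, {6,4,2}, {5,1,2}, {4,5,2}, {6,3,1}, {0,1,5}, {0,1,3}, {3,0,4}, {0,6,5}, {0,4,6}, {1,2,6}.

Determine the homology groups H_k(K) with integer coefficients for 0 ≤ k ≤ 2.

H_0 ≅ Z,  H_1 ≅ Z/2,  H_2 = 0.

Take the total order 0 < 1 < 2 < 3 < 4 < 5 < 6 on the vertex set. Then K (dimension 2) consists of the simplices:

  0-simplices (7): [0], [1], [2], [3], [4], [5], [6]
  1-simplices (18): [0,1], [0,3], [0,4], [0,5], [0,6], [1,2], [1,3], [1,5], [1,6], [2,4], [2,5], [2,6], [3,4], [3,5], [3,6], [4,5], [4,6], [5,6]
  2-simplices (12): [0,1,3], [0,1,5], [0,3,4], [0,4,6], [0,5,6], [1,2,5], [1,2,6], [1,3,6], [2,4,5], [2,4,6], [3,4,5], [3,5,6]

giving chain groups C_0 ≅ Z^7, C_1 ≅ Z^18, C_2 ≅ Z^12.

Boundary ∂_1: C_1 → C_0 sends each edge [p,q] (with p < q) to q − p.
This gives a 7×18 integer matrix of rank 6; reducing to Smith normal form yields diagonal entries (1,1,1,1,1,1).

Boundary ∂_2: C_2 → C_1 acts by ∂[p,q,r] = [q,r] − [p,r] + [p,q]. For instance
  ∂[3,5,6] = [5,6] − [3,6] + [3,5],
  ∂[0,5,6] = [5,6] − [0,6] + [0,5].
As a 18×12 matrix over Z this has rank 12, with invariant factors (1,1,1,1,1,1,1,1,1,1,1,2).

Computing H_k = (kernel of ∂_k) / (image of ∂_{k+1}):

  H_0: rank C_0 − rank ∂_1 = 7 − 6 = 1, and the invariant factors of ∂_1 are all 1, so H_0 = Z.
  H_1: rank ker ∂_1 − rank ∂_2 = (18 − 6) − 12 = 0, and ∂_2 has invariant factor 2 > 1, so H_1 = Z/2.
  H_2: rank ker ∂_2 − rank ∂_3 = (12 − 12) − 0 = 0, and there is no ∂_3, so H_2 = 0.

(K is a triangulation of the real projective plane RP^2.)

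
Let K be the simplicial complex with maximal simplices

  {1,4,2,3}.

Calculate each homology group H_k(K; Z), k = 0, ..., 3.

Take the total order 1 < 2 < 3 < 4 on the vertex set. Then K (dimension 3) consists of the simplices:

  0-simplices (4): [1], [2], [3], [4]
  1-simplices (6): [1,2], [1,3], [1,4], [2,3], [2,4], [3,4]
  2-simplices (4): [1,2,3], [1,2,4], [1,3,4], [2,3,4]
  3-simplices (1): [1,2,3,4]

Hence C_0 ≅ Z^4, C_1 ≅ Z^6, C_2 ≅ Z^4, C_3 ≅ Z^1.

The boundary map ∂_1: C_1 → C_0 sends each edge [p,q] (with p < q) to q − p. For instance
  ∂[1,3] = [3] − [1].
This gives a 4×6 integer matrix of rank 3; reducing to Smith normal form yields diagonal entries (1,1,1).

The boundary map ∂_2: C_2 → C_1 sends each 2-simplex [p,q,r] to [q,r] − [p,r] + [p,q]. For instance
  ∂[2,3,4] = [3,4] − [2,4] + [2,3],
  ∂[1,3,4] = [3,4] − [1,4] + [1,3].
As a 6×4 matrix over Z this has rank 3, with invariant factors (1,1,1).

The boundary map ∂_3: C_3 → C_2 sends each 3-simplex σ to the alternating sum Σ_i (−1)^i (σ with its i-th vertex removed). For instance
  ∂[1,2,3,4] = [2,3,4] − [1,3,4] + [1,2,4] − [1,2,3].
The resulting 4×1 matrix has rank 1, and its Smith normal form has invariant factors (1).

From H_k ≅ ker(∂_k) / im(∂_{k+1}) we obtain:

  H_0: rank C_0 − rank ∂_1 = 4 − 3 = 1, and the invariant factors of ∂_1 are all 1, so H_0 = Z.
  H_1: rank ker ∂_1 − rank ∂_2 = (6 − 3) − 3 = 0, and the invariant factors of ∂_2 are all 1, so H_1 = 0.
  H_2: rank ker ∂_2 − rank ∂_3 = (4 − 3) − 1 = 0, and the invariant factors of ∂_3 are all 1, so H_2 = 0.
  H_3: rank ker ∂_3 − rank ∂_4 = (1 − 1) − 0 = 0, and there is no ∂_4, so H_3 = 0.

(K is a triangulation of the 3-simplex.)

H_0 = Z,  H_1 = 0,  H_2 = 0,  H_3 = 0.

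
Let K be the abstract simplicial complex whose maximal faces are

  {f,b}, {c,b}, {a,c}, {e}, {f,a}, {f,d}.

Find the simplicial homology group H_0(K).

H_0 = Z^2.

Take the total order a < b < c < d < e < f on the vertex set. Then K (dimension 1) consists of the simplices:

  0-simplices (6): a, b, c, d, e, f
  1-simplices (5): ac, af, bc, bf, df

giving chain groups C_0 ≅ Z^6, C_1 ≅ Z^5.

∂_1: C_1 → C_0 sends each edge [p,q] (with p < q) to q − p. For instance
  ∂bf = f − b.
This gives a 6×5 integer matrix of rank 4; reducing to Smith normal form yields diagonal entries (1,1,1,1).

From H_k ≅ ker(∂_k) / im(∂_{k+1}) we obtain:

  H_0: rank C_0 − rank ∂_1 = 6 − 4 = 2, and the invariant factors of ∂_1 are all 1, so H_0 ≅ Z^2.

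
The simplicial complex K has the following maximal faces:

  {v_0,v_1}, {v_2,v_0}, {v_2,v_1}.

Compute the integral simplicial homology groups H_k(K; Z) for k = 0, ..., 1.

Fix the vertex order v_0 < v_1 < v_2 and write every simplex with vertices in increasing order. Then dim K = 1 and the simplices of K are:

  0-simplices (3): [v_0], [v_1], [v_2]
  1-simplices (3): [v_0,v_1], [v_0,v_2], [v_1,v_2]

Hence C_0 ≅ Z^3, C_1 ≅ Z^3.

The boundary map ∂_1: C_1 → C_0 is given by ∂[p,q] = [q] − [p]. For instance
  ∂[v_1,v_2] = [v_2] − [v_1].
The 3×3 boundary matrix has rank 2 and Smith normal form diag(1,1).

From H_k ≅ ker(∂_k) / im(∂_{k+1}) we obtain:

  H_0: rank C_0 − rank ∂_1 = 3 − 2 = 1, and the invariant factors of ∂_1 are all 1, so H_0 ≅ Z.
  H_1: rank ker ∂_1 − rank ∂_2 = (3 − 2) − 0 = 1, and there is no ∂_2, so H_1 ≅ Z.

As a check, the Euler characteristic is 3 − 3 = 0, which agrees with 1 − 1 = 0.

H_0 = Z,  H_1 = Z.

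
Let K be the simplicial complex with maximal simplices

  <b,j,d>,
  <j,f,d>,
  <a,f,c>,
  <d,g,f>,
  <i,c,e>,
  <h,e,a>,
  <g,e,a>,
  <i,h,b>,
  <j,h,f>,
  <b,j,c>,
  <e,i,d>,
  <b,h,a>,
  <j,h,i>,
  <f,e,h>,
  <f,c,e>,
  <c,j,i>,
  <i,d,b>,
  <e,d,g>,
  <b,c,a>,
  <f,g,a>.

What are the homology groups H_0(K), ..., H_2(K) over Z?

Fix the vertex order a < b < c < d < e < f < g < h < i < j and write every simplex with vertices in increasing order. Then dim K = 2 and the simplices of K are:

  0-simplices (10): a, b, c, d, e, f, g, h, i, j
  1-simplices (30): ab, ac, ae, af, ag, ah, bc, bd, bh, bi, bj, ce, cf, ci, cj, de, df, dg, di, dj, ef, eg, eh, ei, fg, fh, fj, hi, hj, ij
  2-simplices (20): abc, abh, acf, aeg, aeh, afg, bcj, bdi, bdj, bhi, cef, cei, cij, deg, dei, dfg, dfj, efh, fhj, hij

so the chain groups are C_0 ≅ Z^10, C_1 ≅ Z^30, C_2 ≅ Z^20.

Boundary ∂_1: C_1 → C_0 is given by ∂[p,q] = [q] − [p].
The 10×30 boundary matrix has rank 9 and Smith normal form diag(1,1,1,1,1,1,1,1,1).

∂_2: C_2 → C_1 acts by ∂[p,q,r] = [q,r] − [p,r] + [p,q]. For instance
  ∂abh = bh − ah + ab,
  ∂hij = ij − hj + hi.
This gives a 30×20 integer matrix of rank 20; reducing to Smith normal form yields diagonal entries (1,1,1,1,1,1,1,1,1,1,1,1,1,1,1,1,1,1,1,2).

Now H_k = ker ∂_k / im ∂_{k+1}, so:

  H_0: rank C_0 − rank ∂_1 = 10 − 9 = 1, and the invariant factors of ∂_1 are all 1, so H_0 ≅ Z.
  H_1: rank ker ∂_1 − rank ∂_2 = (30 − 9) − 20 = 1, and ∂_2 has invariant factor 2 > 1, so H_1 ≅ Z ⊕ Z/2Z.
  H_2: rank ker ∂_2 − rank ∂_3 = (20 − 20) − 0 = 0, and there is no ∂_3, so H_2 ≅ 0.

(K is a triangulation of the Klein bottle.)

H_0 ≅ Z,  H_1 ≅ Z ⊕ Z/2Z,  H_2 = 0.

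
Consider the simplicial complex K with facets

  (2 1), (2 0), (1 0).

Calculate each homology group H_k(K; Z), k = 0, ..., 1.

H_0 = Z,  H_1 = Z.

Take the total order 0 < 1 < 2 on the vertex set. Then K (dimension 1) consists of the simplices:

  0-simplices (3): [0], [1], [2]
  1-simplices (3): [0,1], [0,2], [1,2]

so the chain groups are C_0 ≅ Z^3, C_1 ≅ Z^3.

Boundary ∂_1: C_1 → C_0 sends each edge [p,q] (with p < q) to q − p. For instance
  ∂[0,2] = [2] − [0].
The 3×3 boundary matrix has rank 2 and Smith normal form diag(1,1).

Now H_k = ker ∂_k / im ∂_{k+1}, so:

  H_0: rank C_0 − rank ∂_1 = 3 − 2 = 1, and the invariant factors of ∂_1 are all 1, so H_0 = Z.
  H_1: rank ker ∂_1 − rank ∂_2 = (3 − 2) − 0 = 1, and there is no ∂_2, so H_1 = Z.

As a check, the Euler characteristic is 3 − 3 = 0, which agrees with 1 − 1 = 0.
(K is a triangulation of the circle S^1.)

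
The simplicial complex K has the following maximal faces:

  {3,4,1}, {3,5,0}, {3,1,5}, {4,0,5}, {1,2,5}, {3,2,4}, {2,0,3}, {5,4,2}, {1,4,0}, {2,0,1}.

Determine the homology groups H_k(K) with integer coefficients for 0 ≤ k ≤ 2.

H_0 ≅ Z,  H_1 ≅ Z/2,  H_2 = 0.

Order the vertices as 0 < 1 < 2 < 3 < 4 < 5. Listing each simplex with vertices in this order, K has dimension 2 with simplices:

  0-simplices (6): [0], [1], [2], [3], [4], [5]
  1-simplices (15): [0,1], [0,2], [0,3], [0,4], [0,5], [1,2], [1,3], [1,4], [1,5], [2,3], [2,4], [2,5], [3,4], [3,5], [4,5]
  2-simplices (10): [0,1,2], [0,1,4], [0,2,3], [0,3,5], [0,4,5], [1,2,5], [1,3,4], [1,3,5], [2,3,4], [2,4,5]

Hence C_0 ≅ Z^6, C_1 ≅ Z^15, C_2 ≅ Z^10.

∂_1: C_1 → C_0 is given by ∂[p,q] = [q] − [p].
This gives a 6×15 integer matrix of rank 5; reducing to Smith normal form yields diagonal entries (1,1,1,1,1).

The boundary map ∂_2: C_2 → C_1 sends each 2-simplex [p,q,r] to [q,r] − [p,r] + [p,q]. For instance
  ∂[2,3,4] = [3,4] − [2,4] + [2,3],
  ∂[1,3,5] = [3,5] − [1,5] + [1,3].
This gives a 15×10 integer matrix of rank 10; reducing to Smith normal form yields diagonal entries (1,1,1,1,1,1,1,1,1,2).

Reading off H_k = ker ∂_k / im ∂_{k+1}:

  H_0: rank C_0 − rank ∂_1 = 6 − 5 = 1, and the invariant factors of ∂_1 are all 1, so H_0 = Z.
  H_1: rank ker ∂_1 − rank ∂_2 = (15 − 5) − 10 = 0, and ∂_2 has invariant factor 2 > 1, so H_1 = Z/2.
  H_2: rank ker ∂_2 − rank ∂_3 = (10 − 10) − 0 = 0, and there is no ∂_3, so H_2 = 0.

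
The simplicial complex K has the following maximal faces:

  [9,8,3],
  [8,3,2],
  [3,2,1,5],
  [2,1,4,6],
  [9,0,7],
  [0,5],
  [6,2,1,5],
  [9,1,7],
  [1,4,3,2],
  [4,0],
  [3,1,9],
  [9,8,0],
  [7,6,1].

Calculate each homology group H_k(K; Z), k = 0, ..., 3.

Take the total order 0 < 1 < 2 < 3 < 4 < 5 < 6 < 7 < 8 < 9 on the vertex set. Then K (dimension 3) consists of the simplices:

  0-simplices (10): [0], [1], [2], [3], [4], [5], [6], [7], [8], [9]
  1-simplices (26): (26 of them)
  2-simplices (19): (19 of them)
  3-simplices (4): [1,2,3,4], [1,2,3,5], [1,2,4,6], [1,2,5,6]

Hence C_0 ≅ Z^10, C_1 ≅ Z^26, C_2 ≅ Z^19, C_3 ≅ Z^4.

∂_1: C_1 → C_0 is given by ∂[p,q] = [q] − [p].
The resulting 10×26 matrix has rank 9, and its Smith normal form has invariant factors (1,1,1,1,1,1,1,1,1).

The boundary map ∂_2: C_2 → C_1 sends each 2-simplex [p,q,r] to [q,r] − [p,r] + [p,q]. For instance
  ∂[2,3,4] = [3,4] − [2,4] + [2,3],
  ∂[1,5,6] = [5,6] − [1,6] + [1,5].
This gives a 26×19 integer matrix of rank 15; reducing to Smith normal form yields diagonal entries (1,1,1,1,1,1,1,1,1,1,1,1,1,1,1).

Boundary ∂_3: C_3 → C_2 sends each 3-simplex σ to the alternating sum Σ_i (−1)^i (σ with its i-th vertex removed). For instance
  ∂[1,2,5,6] = [2,5,6] − [1,5,6] + [1,2,6] − [1,2,5],
  ∂[1,2,3,5] = [2,3,5] − [1,3,5] + [1,2,5] − [1,2,3].
As a 19×4 matrix over Z this has rank 4, with invariant factors (1,1,1,1).

Computing H_k = (kernel of ∂_k) / (image of ∂_{k+1}):

  H_0: rank C_0 − rank ∂_1 = 10 − 9 = 1, and the invariant factors of ∂_1 are all 1, so H_0 = Z.
  H_1: rank ker ∂_1 − rank ∂_2 = (26 − 9) − 15 = 2, and the invariant factors of ∂_2 are all 1, so H_1 = Z^2.
  H_2: rank ker ∂_2 − rank ∂_3 = (19 − 15) − 4 = 0, and the invariant factors of ∂_3 are all 1, so H_2 = 0.
  H_3: rank ker ∂_3 − rank ∂_4 = (4 − 4) − 0 = 0, and there is no ∂_4, so H_3 = 0.

As a check, the Euler characteristic is 10 − 26 + 19 − 4 = -1, which agrees with 1 − 2 + 0 − 0 = -1.

H_0 ≅ Z,  H_1 ≅ Z^2,  H_2 = 0,  H_3 = 0.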